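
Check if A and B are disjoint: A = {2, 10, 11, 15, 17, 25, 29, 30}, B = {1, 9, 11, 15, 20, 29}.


Disjoint means A ∩ B = ∅.
A ∩ B = {11, 15, 29}
A ∩ B ≠ ∅, so A and B are NOT disjoint.

No, A and B are not disjoint (A ∩ B = {11, 15, 29})


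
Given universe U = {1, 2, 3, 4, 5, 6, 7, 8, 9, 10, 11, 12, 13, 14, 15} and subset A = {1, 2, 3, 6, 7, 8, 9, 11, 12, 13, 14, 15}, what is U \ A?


Aᶜ = U \ A = elements in U but not in A
U = {1, 2, 3, 4, 5, 6, 7, 8, 9, 10, 11, 12, 13, 14, 15}
A = {1, 2, 3, 6, 7, 8, 9, 11, 12, 13, 14, 15}
Aᶜ = {4, 5, 10}

Aᶜ = {4, 5, 10}


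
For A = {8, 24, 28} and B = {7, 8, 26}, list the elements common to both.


A ∩ B = elements in both A and B
A = {8, 24, 28}
B = {7, 8, 26}
A ∩ B = {8}

A ∩ B = {8}


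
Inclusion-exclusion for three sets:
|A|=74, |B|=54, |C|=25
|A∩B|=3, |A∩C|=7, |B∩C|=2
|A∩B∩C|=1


|A∪B∪C| = |A|+|B|+|C| - |A∩B|-|A∩C|-|B∩C| + |A∩B∩C|
= 74+54+25 - 3-7-2 + 1
= 153 - 12 + 1
= 142

|A ∪ B ∪ C| = 142


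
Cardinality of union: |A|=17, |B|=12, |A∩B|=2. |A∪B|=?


|A ∪ B| = |A| + |B| - |A ∩ B|
= 17 + 12 - 2
= 27

|A ∪ B| = 27


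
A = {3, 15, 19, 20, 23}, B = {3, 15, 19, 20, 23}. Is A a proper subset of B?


A ⊂ B requires: A ⊆ B AND A ≠ B.
A ⊆ B? Yes
A = B? Yes
A = B, so A is not a PROPER subset.

No, A is not a proper subset of B


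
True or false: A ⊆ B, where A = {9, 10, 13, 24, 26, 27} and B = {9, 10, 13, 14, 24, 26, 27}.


A ⊆ B means every element of A is in B.
All elements of A are in B.
So A ⊆ B.

Yes, A ⊆ B


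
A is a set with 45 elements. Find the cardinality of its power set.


Number of subsets = 2^n
= 2^45
= 35184372088832

|P(A)| = 35184372088832


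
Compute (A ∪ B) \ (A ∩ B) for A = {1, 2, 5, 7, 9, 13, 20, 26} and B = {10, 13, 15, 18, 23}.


A △ B = (A \ B) ∪ (B \ A) = elements in exactly one of A or B
A \ B = {1, 2, 5, 7, 9, 20, 26}
B \ A = {10, 15, 18, 23}
A △ B = {1, 2, 5, 7, 9, 10, 15, 18, 20, 23, 26}

A △ B = {1, 2, 5, 7, 9, 10, 15, 18, 20, 23, 26}


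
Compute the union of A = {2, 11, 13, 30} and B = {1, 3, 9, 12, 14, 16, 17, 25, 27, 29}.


A ∪ B = all elements in A or B (or both)
A = {2, 11, 13, 30}
B = {1, 3, 9, 12, 14, 16, 17, 25, 27, 29}
A ∪ B = {1, 2, 3, 9, 11, 12, 13, 14, 16, 17, 25, 27, 29, 30}

A ∪ B = {1, 2, 3, 9, 11, 12, 13, 14, 16, 17, 25, 27, 29, 30}


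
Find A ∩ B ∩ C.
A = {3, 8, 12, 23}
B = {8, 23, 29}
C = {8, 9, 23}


A ∩ B = {8, 23}
(A ∩ B) ∩ C = {8, 23}

A ∩ B ∩ C = {8, 23}


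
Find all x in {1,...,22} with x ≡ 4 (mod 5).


Checking each candidate:
Condition: x in {1,...,22} with x ≡ 4 (mod 5)
Result = {4, 9, 14, 19}

{4, 9, 14, 19}


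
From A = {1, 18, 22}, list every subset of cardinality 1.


|A| = 3, so A has C(3,1) = 3 subsets of size 1.
Enumerate by choosing 1 elements from A at a time:
{1}, {18}, {22}

1-element subsets (3 total): {1}, {18}, {22}


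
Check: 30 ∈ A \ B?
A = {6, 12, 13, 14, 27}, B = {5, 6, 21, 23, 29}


A = {6, 12, 13, 14, 27}, B = {5, 6, 21, 23, 29}
A \ B = elements in A but not in B
A \ B = {12, 13, 14, 27}
Checking if 30 ∈ A \ B
30 is not in A \ B → False

30 ∉ A \ B


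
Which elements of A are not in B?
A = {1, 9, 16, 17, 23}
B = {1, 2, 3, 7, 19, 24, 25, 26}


A \ B = elements in A but not in B
A = {1, 9, 16, 17, 23}
B = {1, 2, 3, 7, 19, 24, 25, 26}
Remove from A any elements in B
A \ B = {9, 16, 17, 23}

A \ B = {9, 16, 17, 23}


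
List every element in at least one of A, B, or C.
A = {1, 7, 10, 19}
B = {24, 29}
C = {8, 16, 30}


A ∪ B = {1, 7, 10, 19, 24, 29}
(A ∪ B) ∪ C = {1, 7, 8, 10, 16, 19, 24, 29, 30}

A ∪ B ∪ C = {1, 7, 8, 10, 16, 19, 24, 29, 30}


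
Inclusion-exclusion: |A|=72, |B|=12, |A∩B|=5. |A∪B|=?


|A ∪ B| = |A| + |B| - |A ∩ B|
= 72 + 12 - 5
= 79

|A ∪ B| = 79


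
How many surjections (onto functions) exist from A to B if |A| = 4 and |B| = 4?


n = |A| = 4, k = |B| = 4. Surjections via inclusion-exclusion:
S(n,k) = Σ(-1)^i × C(k,i) × (k-i)^n, i=0 to k
i=0: (-1)^0×C(4,0)×4^4 = 256
i=1: (-1)^1×C(4,1)×3^4 = -324
i=2: (-1)^2×C(4,2)×2^4 = 96
i=3: (-1)^3×C(4,3)×1^4 = -4
i=4: (-1)^4×C(4,4)×0^4 = 0
Total = 24

Number of surjections = 24


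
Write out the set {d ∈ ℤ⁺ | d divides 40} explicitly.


Checking each candidate:
Condition: positive divisors of 40
Result = {1, 2, 4, 5, 8, 10, 20, 40}

{1, 2, 4, 5, 8, 10, 20, 40}


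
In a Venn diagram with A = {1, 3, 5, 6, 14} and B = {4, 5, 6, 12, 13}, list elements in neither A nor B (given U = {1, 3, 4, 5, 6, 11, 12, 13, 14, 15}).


A = {1, 3, 5, 6, 14}
B = {4, 5, 6, 12, 13}
Region: in neither A nor B (given U = {1, 3, 4, 5, 6, 11, 12, 13, 14, 15})
Elements: {11, 15}

Elements in neither A nor B (given U = {1, 3, 4, 5, 6, 11, 12, 13, 14, 15}): {11, 15}


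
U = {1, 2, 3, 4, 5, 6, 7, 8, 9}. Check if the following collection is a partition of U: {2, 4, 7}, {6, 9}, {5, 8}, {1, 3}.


A partition requires: (1) non-empty parts, (2) pairwise disjoint, (3) union = U
Parts: {2, 4, 7}, {6, 9}, {5, 8}, {1, 3}
Union of parts: {1, 2, 3, 4, 5, 6, 7, 8, 9}
U = {1, 2, 3, 4, 5, 6, 7, 8, 9}
All non-empty? True
Pairwise disjoint? True
Covers U? True

Yes, valid partition


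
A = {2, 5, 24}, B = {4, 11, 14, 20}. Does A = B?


Two sets are equal iff they have exactly the same elements.
A = {2, 5, 24}
B = {4, 11, 14, 20}
Differences: {2, 4, 5, 11, 14, 20, 24}
A ≠ B

No, A ≠ B


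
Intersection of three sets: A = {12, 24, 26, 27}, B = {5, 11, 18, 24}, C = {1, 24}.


A ∩ B = {24}
(A ∩ B) ∩ C = {24}

A ∩ B ∩ C = {24}


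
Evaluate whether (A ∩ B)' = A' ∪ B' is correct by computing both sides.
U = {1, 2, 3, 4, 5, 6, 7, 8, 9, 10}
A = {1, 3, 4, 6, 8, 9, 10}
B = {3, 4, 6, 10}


LHS: A ∩ B = {3, 4, 6, 10}
(A ∩ B)' = U \ (A ∩ B) = {1, 2, 5, 7, 8, 9}
A' = {2, 5, 7}, B' = {1, 2, 5, 7, 8, 9}
Claimed RHS: A' ∪ B' = {1, 2, 5, 7, 8, 9}
Identity is VALID: LHS = RHS = {1, 2, 5, 7, 8, 9} ✓

Identity is valid. (A ∩ B)' = A' ∪ B' = {1, 2, 5, 7, 8, 9}


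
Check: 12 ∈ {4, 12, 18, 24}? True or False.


A = {4, 12, 18, 24}
Checking if 12 is in A
12 is in A → True

12 ∈ A


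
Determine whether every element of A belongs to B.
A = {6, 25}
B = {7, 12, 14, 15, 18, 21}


A ⊆ B means every element of A is in B.
Elements in A not in B: {6, 25}
So A ⊄ B.

No, A ⊄ B


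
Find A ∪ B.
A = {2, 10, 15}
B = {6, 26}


A ∪ B = all elements in A or B (or both)
A = {2, 10, 15}
B = {6, 26}
A ∪ B = {2, 6, 10, 15, 26}

A ∪ B = {2, 6, 10, 15, 26}


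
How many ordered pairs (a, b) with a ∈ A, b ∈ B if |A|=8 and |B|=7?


|A × B| = |A| × |B|
= 8 × 7
= 56

|A × B| = 56


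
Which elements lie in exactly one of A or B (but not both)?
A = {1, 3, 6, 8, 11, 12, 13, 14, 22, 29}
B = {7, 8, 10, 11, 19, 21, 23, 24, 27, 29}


A △ B = (A \ B) ∪ (B \ A) = elements in exactly one of A or B
A \ B = {1, 3, 6, 12, 13, 14, 22}
B \ A = {7, 10, 19, 21, 23, 24, 27}
A △ B = {1, 3, 6, 7, 10, 12, 13, 14, 19, 21, 22, 23, 24, 27}

A △ B = {1, 3, 6, 7, 10, 12, 13, 14, 19, 21, 22, 23, 24, 27}


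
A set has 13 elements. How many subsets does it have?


Number of subsets = 2^n
= 2^13
= 8192

|P(A)| = 8192


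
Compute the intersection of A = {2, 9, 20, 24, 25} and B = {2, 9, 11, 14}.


A ∩ B = elements in both A and B
A = {2, 9, 20, 24, 25}
B = {2, 9, 11, 14}
A ∩ B = {2, 9}

A ∩ B = {2, 9}


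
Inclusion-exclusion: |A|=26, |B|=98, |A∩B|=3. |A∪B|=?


|A ∪ B| = |A| + |B| - |A ∩ B|
= 26 + 98 - 3
= 121

|A ∪ B| = 121


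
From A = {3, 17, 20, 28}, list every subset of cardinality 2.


|A| = 4, so A has C(4,2) = 6 subsets of size 2.
Enumerate by choosing 2 elements from A at a time:
{3, 17}, {3, 20}, {3, 28}, {17, 20}, {17, 28}, {20, 28}

2-element subsets (6 total): {3, 17}, {3, 20}, {3, 28}, {17, 20}, {17, 28}, {20, 28}


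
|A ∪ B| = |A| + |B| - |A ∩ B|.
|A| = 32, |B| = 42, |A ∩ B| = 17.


|A ∪ B| = |A| + |B| - |A ∩ B|
= 32 + 42 - 17
= 57

|A ∪ B| = 57


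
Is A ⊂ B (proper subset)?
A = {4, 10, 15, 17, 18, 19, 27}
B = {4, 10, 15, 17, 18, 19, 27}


A ⊂ B requires: A ⊆ B AND A ≠ B.
A ⊆ B? Yes
A = B? Yes
A = B, so A is not a PROPER subset.

No, A is not a proper subset of B


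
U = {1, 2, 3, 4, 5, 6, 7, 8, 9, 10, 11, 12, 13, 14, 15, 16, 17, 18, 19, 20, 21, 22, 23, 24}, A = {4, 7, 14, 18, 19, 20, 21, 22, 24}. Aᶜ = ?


Aᶜ = U \ A = elements in U but not in A
U = {1, 2, 3, 4, 5, 6, 7, 8, 9, 10, 11, 12, 13, 14, 15, 16, 17, 18, 19, 20, 21, 22, 23, 24}
A = {4, 7, 14, 18, 19, 20, 21, 22, 24}
Aᶜ = {1, 2, 3, 5, 6, 8, 9, 10, 11, 12, 13, 15, 16, 17, 23}

Aᶜ = {1, 2, 3, 5, 6, 8, 9, 10, 11, 12, 13, 15, 16, 17, 23}


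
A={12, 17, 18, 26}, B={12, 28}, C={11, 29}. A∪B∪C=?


A ∪ B = {12, 17, 18, 26, 28}
(A ∪ B) ∪ C = {11, 12, 17, 18, 26, 28, 29}

A ∪ B ∪ C = {11, 12, 17, 18, 26, 28, 29}


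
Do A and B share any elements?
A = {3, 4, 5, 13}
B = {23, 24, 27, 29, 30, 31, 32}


Disjoint means A ∩ B = ∅.
A ∩ B = ∅
A ∩ B = ∅, so A and B are disjoint.

No — A and B share no elements (A ∩ B = ∅), so they are disjoint


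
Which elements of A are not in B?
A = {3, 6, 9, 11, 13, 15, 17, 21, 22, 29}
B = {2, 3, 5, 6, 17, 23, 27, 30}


A \ B = elements in A but not in B
A = {3, 6, 9, 11, 13, 15, 17, 21, 22, 29}
B = {2, 3, 5, 6, 17, 23, 27, 30}
Remove from A any elements in B
A \ B = {9, 11, 13, 15, 21, 22, 29}

A \ B = {9, 11, 13, 15, 21, 22, 29}


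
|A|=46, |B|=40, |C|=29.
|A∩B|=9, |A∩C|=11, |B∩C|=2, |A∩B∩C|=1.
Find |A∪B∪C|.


|A∪B∪C| = |A|+|B|+|C| - |A∩B|-|A∩C|-|B∩C| + |A∩B∩C|
= 46+40+29 - 9-11-2 + 1
= 115 - 22 + 1
= 94

|A ∪ B ∪ C| = 94


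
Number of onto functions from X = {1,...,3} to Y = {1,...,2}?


n = |X| = 3, k = |Y| = 2. Surjections via inclusion-exclusion:
S(n,k) = Σ(-1)^i × C(k,i) × (k-i)^n, i=0 to k
i=0: (-1)^0×C(2,0)×2^3 = 8
i=1: (-1)^1×C(2,1)×1^3 = -2
i=2: (-1)^2×C(2,2)×0^3 = 0
Total = 6

Number of surjections = 6


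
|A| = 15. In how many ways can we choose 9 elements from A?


C(n,k) = n! / (k!(n-k)!)
C(15,9) = 15! / (9!6!)
= 5005

C(15,9) = 5005


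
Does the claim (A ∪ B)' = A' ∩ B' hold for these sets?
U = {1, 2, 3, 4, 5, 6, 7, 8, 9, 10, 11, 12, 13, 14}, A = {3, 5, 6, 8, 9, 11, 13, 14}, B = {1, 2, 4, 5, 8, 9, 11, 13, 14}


LHS: A ∪ B = {1, 2, 3, 4, 5, 6, 8, 9, 11, 13, 14}
(A ∪ B)' = U \ (A ∪ B) = {7, 10, 12}
A' = {1, 2, 4, 7, 10, 12}, B' = {3, 6, 7, 10, 12}
Claimed RHS: A' ∩ B' = {7, 10, 12}
Identity is VALID: LHS = RHS = {7, 10, 12} ✓

Identity is valid. (A ∪ B)' = A' ∩ B' = {7, 10, 12}


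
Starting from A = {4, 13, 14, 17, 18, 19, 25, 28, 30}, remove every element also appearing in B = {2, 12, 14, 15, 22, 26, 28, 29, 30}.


A \ B = elements in A but not in B
A = {4, 13, 14, 17, 18, 19, 25, 28, 30}
B = {2, 12, 14, 15, 22, 26, 28, 29, 30}
Remove from A any elements in B
A \ B = {4, 13, 17, 18, 19, 25}

A \ B = {4, 13, 17, 18, 19, 25}


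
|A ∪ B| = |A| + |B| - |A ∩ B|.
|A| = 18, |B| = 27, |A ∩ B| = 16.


|A ∪ B| = |A| + |B| - |A ∩ B|
= 18 + 27 - 16
= 29

|A ∪ B| = 29


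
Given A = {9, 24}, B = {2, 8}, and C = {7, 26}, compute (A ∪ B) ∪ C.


A ∪ B = {2, 8, 9, 24}
(A ∪ B) ∪ C = {2, 7, 8, 9, 24, 26}

A ∪ B ∪ C = {2, 7, 8, 9, 24, 26}


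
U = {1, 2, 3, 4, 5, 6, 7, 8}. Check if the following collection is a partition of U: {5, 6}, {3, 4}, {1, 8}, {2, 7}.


A partition requires: (1) non-empty parts, (2) pairwise disjoint, (3) union = U
Parts: {5, 6}, {3, 4}, {1, 8}, {2, 7}
Union of parts: {1, 2, 3, 4, 5, 6, 7, 8}
U = {1, 2, 3, 4, 5, 6, 7, 8}
All non-empty? True
Pairwise disjoint? True
Covers U? True

Yes, valid partition


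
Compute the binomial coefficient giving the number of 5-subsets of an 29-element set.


C(n,k) = n! / (k!(n-k)!)
C(29,5) = 29! / (5!24!)
= 118755

C(29,5) = 118755


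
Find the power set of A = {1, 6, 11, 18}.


|A| = 4, so |P(A)| = 2^4 = 16
Enumerate subsets by cardinality (0 to 4):
∅, {1}, {6}, {11}, {18}, {1, 6}, {1, 11}, {1, 18}, {6, 11}, {6, 18}, {11, 18}, {1, 6, 11}, {1, 6, 18}, {1, 11, 18}, {6, 11, 18}, {1, 6, 11, 18}

P(A) has 16 subsets: ∅, {1}, {6}, {11}, {18}, {1, 6}, {1, 11}, {1, 18}, {6, 11}, {6, 18}, {11, 18}, {1, 6, 11}, {1, 6, 18}, {1, 11, 18}, {6, 11, 18}, {1, 6, 11, 18}


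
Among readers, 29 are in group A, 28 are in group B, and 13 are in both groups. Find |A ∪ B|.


|A ∪ B| = |A| + |B| - |A ∩ B|
= 29 + 28 - 13
= 44

|A ∪ B| = 44


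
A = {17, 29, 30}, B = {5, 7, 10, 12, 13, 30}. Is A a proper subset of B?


A ⊂ B requires: A ⊆ B AND A ≠ B.
A ⊆ B? No
A ⊄ B, so A is not a proper subset.

No, A is not a proper subset of B


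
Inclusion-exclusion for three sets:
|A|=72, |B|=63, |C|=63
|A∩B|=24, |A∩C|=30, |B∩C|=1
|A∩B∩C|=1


|A∪B∪C| = |A|+|B|+|C| - |A∩B|-|A∩C|-|B∩C| + |A∩B∩C|
= 72+63+63 - 24-30-1 + 1
= 198 - 55 + 1
= 144

|A ∪ B ∪ C| = 144


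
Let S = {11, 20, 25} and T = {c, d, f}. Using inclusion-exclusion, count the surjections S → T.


n = |S| = 3, k = |T| = 3. Surjections via inclusion-exclusion:
S(n,k) = Σ(-1)^i × C(k,i) × (k-i)^n, i=0 to k
i=0: (-1)^0×C(3,0)×3^3 = 27
i=1: (-1)^1×C(3,1)×2^3 = -24
i=2: (-1)^2×C(3,2)×1^3 = 3
i=3: (-1)^3×C(3,3)×0^3 = 0
Total = 6

Number of surjections = 6


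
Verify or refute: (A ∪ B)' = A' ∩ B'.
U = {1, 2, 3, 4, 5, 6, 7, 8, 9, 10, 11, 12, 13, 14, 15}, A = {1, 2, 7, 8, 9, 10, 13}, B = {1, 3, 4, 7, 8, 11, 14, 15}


LHS: A ∪ B = {1, 2, 3, 4, 7, 8, 9, 10, 11, 13, 14, 15}
(A ∪ B)' = U \ (A ∪ B) = {5, 6, 12}
A' = {3, 4, 5, 6, 11, 12, 14, 15}, B' = {2, 5, 6, 9, 10, 12, 13}
Claimed RHS: A' ∩ B' = {5, 6, 12}
Identity is VALID: LHS = RHS = {5, 6, 12} ✓

Identity is valid. (A ∪ B)' = A' ∩ B' = {5, 6, 12}


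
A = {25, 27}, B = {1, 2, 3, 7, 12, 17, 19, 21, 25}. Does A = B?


Two sets are equal iff they have exactly the same elements.
A = {25, 27}
B = {1, 2, 3, 7, 12, 17, 19, 21, 25}
Differences: {1, 2, 3, 7, 12, 17, 19, 21, 27}
A ≠ B

No, A ≠ B


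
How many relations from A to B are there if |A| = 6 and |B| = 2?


A relation from A to B is any subset of A × B.
|A × B| = 6 × 2 = 12
# relations = 2^|A × B| = 2^12 = 4096

Number of relations = 4096


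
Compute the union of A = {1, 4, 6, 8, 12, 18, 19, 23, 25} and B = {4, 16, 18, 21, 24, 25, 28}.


A ∪ B = all elements in A or B (or both)
A = {1, 4, 6, 8, 12, 18, 19, 23, 25}
B = {4, 16, 18, 21, 24, 25, 28}
A ∪ B = {1, 4, 6, 8, 12, 16, 18, 19, 21, 23, 24, 25, 28}

A ∪ B = {1, 4, 6, 8, 12, 16, 18, 19, 21, 23, 24, 25, 28}


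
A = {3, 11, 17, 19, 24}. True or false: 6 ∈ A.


A = {3, 11, 17, 19, 24}
Checking if 6 is in A
6 is not in A → False

6 ∉ A


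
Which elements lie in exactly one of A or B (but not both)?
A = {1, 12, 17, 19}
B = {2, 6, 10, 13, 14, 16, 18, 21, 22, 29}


A △ B = (A \ B) ∪ (B \ A) = elements in exactly one of A or B
A \ B = {1, 12, 17, 19}
B \ A = {2, 6, 10, 13, 14, 16, 18, 21, 22, 29}
A △ B = {1, 2, 6, 10, 12, 13, 14, 16, 17, 18, 19, 21, 22, 29}

A △ B = {1, 2, 6, 10, 12, 13, 14, 16, 17, 18, 19, 21, 22, 29}


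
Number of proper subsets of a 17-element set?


Total subsets = 2^n = 2^17 = 131072
Proper subsets exclude the set itself: 2^n - 1
= 131072 - 1
= 131071

Number of proper subsets = 131071


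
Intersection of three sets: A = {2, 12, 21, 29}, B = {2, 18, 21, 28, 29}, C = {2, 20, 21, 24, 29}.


A ∩ B = {2, 21, 29}
(A ∩ B) ∩ C = {2, 21, 29}

A ∩ B ∩ C = {2, 21, 29}


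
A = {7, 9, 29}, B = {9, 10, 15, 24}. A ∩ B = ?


A ∩ B = elements in both A and B
A = {7, 9, 29}
B = {9, 10, 15, 24}
A ∩ B = {9}

A ∩ B = {9}


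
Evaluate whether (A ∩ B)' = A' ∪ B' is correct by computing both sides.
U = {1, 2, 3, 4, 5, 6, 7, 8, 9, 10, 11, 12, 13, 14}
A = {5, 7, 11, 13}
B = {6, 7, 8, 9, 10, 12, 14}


LHS: A ∩ B = {7}
(A ∩ B)' = U \ (A ∩ B) = {1, 2, 3, 4, 5, 6, 8, 9, 10, 11, 12, 13, 14}
A' = {1, 2, 3, 4, 6, 8, 9, 10, 12, 14}, B' = {1, 2, 3, 4, 5, 11, 13}
Claimed RHS: A' ∪ B' = {1, 2, 3, 4, 5, 6, 8, 9, 10, 11, 12, 13, 14}
Identity is VALID: LHS = RHS = {1, 2, 3, 4, 5, 6, 8, 9, 10, 11, 12, 13, 14} ✓

Identity is valid. (A ∩ B)' = A' ∪ B' = {1, 2, 3, 4, 5, 6, 8, 9, 10, 11, 12, 13, 14}


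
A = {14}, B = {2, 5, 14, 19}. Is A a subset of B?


A ⊆ B means every element of A is in B.
All elements of A are in B.
So A ⊆ B.

Yes, A ⊆ B


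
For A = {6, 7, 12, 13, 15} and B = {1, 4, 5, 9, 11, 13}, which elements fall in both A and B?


A = {6, 7, 12, 13, 15}
B = {1, 4, 5, 9, 11, 13}
Region: in both A and B
Elements: {13}

Elements in both A and B: {13}


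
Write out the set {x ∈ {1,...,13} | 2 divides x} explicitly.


Checking each candidate:
Condition: multiples of 2 in {1,...,13}
Result = {2, 4, 6, 8, 10, 12}

{2, 4, 6, 8, 10, 12}


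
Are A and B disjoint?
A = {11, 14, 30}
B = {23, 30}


Disjoint means A ∩ B = ∅.
A ∩ B = {30}
A ∩ B ≠ ∅, so A and B are NOT disjoint.

No, A and B are not disjoint (A ∩ B = {30})


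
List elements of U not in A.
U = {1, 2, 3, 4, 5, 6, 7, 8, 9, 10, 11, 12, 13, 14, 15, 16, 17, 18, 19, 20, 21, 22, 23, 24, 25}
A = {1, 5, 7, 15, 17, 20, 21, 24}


Aᶜ = U \ A = elements in U but not in A
U = {1, 2, 3, 4, 5, 6, 7, 8, 9, 10, 11, 12, 13, 14, 15, 16, 17, 18, 19, 20, 21, 22, 23, 24, 25}
A = {1, 5, 7, 15, 17, 20, 21, 24}
Aᶜ = {2, 3, 4, 6, 8, 9, 10, 11, 12, 13, 14, 16, 18, 19, 22, 23, 25}

Aᶜ = {2, 3, 4, 6, 8, 9, 10, 11, 12, 13, 14, 16, 18, 19, 22, 23, 25}


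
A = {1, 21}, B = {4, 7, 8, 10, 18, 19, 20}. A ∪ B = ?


A ∪ B = all elements in A or B (or both)
A = {1, 21}
B = {4, 7, 8, 10, 18, 19, 20}
A ∪ B = {1, 4, 7, 8, 10, 18, 19, 20, 21}

A ∪ B = {1, 4, 7, 8, 10, 18, 19, 20, 21}


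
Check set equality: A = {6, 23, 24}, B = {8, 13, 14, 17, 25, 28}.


Two sets are equal iff they have exactly the same elements.
A = {6, 23, 24}
B = {8, 13, 14, 17, 25, 28}
Differences: {6, 8, 13, 14, 17, 23, 24, 25, 28}
A ≠ B

No, A ≠ B


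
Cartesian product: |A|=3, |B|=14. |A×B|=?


|A × B| = |A| × |B|
= 3 × 14
= 42

|A × B| = 42


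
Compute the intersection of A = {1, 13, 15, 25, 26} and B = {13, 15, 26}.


A ∩ B = elements in both A and B
A = {1, 13, 15, 25, 26}
B = {13, 15, 26}
A ∩ B = {13, 15, 26}

A ∩ B = {13, 15, 26}


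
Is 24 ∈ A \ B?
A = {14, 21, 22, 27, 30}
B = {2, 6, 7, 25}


A = {14, 21, 22, 27, 30}, B = {2, 6, 7, 25}
A \ B = elements in A but not in B
A \ B = {14, 21, 22, 27, 30}
Checking if 24 ∈ A \ B
24 is not in A \ B → False

24 ∉ A \ B


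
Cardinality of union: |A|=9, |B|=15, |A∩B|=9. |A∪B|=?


|A ∪ B| = |A| + |B| - |A ∩ B|
= 9 + 15 - 9
= 15

|A ∪ B| = 15


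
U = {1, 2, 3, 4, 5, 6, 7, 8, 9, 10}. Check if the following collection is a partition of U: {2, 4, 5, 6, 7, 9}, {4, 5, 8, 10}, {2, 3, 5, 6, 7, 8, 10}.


A partition requires: (1) non-empty parts, (2) pairwise disjoint, (3) union = U
Parts: {2, 4, 5, 6, 7, 9}, {4, 5, 8, 10}, {2, 3, 5, 6, 7, 8, 10}
Union of parts: {2, 3, 4, 5, 6, 7, 8, 9, 10}
U = {1, 2, 3, 4, 5, 6, 7, 8, 9, 10}
All non-empty? True
Pairwise disjoint? False
Covers U? False

No, not a valid partition


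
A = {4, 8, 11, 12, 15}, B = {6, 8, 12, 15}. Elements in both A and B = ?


A = {4, 8, 11, 12, 15}
B = {6, 8, 12, 15}
Region: in both A and B
Elements: {8, 12, 15}

Elements in both A and B: {8, 12, 15}


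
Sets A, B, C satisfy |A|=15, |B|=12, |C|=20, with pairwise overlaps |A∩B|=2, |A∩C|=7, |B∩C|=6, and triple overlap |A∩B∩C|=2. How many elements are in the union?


|A∪B∪C| = |A|+|B|+|C| - |A∩B|-|A∩C|-|B∩C| + |A∩B∩C|
= 15+12+20 - 2-7-6 + 2
= 47 - 15 + 2
= 34

|A ∪ B ∪ C| = 34


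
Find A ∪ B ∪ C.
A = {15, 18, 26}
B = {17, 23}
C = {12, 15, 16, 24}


A ∪ B = {15, 17, 18, 23, 26}
(A ∪ B) ∪ C = {12, 15, 16, 17, 18, 23, 24, 26}

A ∪ B ∪ C = {12, 15, 16, 17, 18, 23, 24, 26}


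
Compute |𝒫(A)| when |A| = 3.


Number of subsets = 2^n
= 2^3
= 8

|P(A)| = 8


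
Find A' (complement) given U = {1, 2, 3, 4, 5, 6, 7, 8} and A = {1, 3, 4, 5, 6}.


Aᶜ = U \ A = elements in U but not in A
U = {1, 2, 3, 4, 5, 6, 7, 8}
A = {1, 3, 4, 5, 6}
Aᶜ = {2, 7, 8}

Aᶜ = {2, 7, 8}


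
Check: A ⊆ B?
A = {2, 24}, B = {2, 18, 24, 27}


A ⊆ B means every element of A is in B.
All elements of A are in B.
So A ⊆ B.

Yes, A ⊆ B


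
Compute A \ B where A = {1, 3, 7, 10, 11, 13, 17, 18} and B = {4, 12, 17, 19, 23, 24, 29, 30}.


A \ B = elements in A but not in B
A = {1, 3, 7, 10, 11, 13, 17, 18}
B = {4, 12, 17, 19, 23, 24, 29, 30}
Remove from A any elements in B
A \ B = {1, 3, 7, 10, 11, 13, 18}

A \ B = {1, 3, 7, 10, 11, 13, 18}


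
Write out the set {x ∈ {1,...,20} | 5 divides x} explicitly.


Checking each candidate:
Condition: multiples of 5 in {1,...,20}
Result = {5, 10, 15, 20}

{5, 10, 15, 20}


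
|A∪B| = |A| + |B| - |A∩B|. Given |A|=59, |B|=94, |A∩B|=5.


|A ∪ B| = |A| + |B| - |A ∩ B|
= 59 + 94 - 5
= 148

|A ∪ B| = 148


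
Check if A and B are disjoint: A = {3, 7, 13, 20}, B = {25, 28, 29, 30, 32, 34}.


Disjoint means A ∩ B = ∅.
A ∩ B = ∅
A ∩ B = ∅, so A and B are disjoint.

Yes, A and B are disjoint


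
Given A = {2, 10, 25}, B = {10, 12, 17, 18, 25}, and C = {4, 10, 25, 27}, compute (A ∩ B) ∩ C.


A ∩ B = {10, 25}
(A ∩ B) ∩ C = {10, 25}

A ∩ B ∩ C = {10, 25}


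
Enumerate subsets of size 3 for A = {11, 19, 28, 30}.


|A| = 4, so A has C(4,3) = 4 subsets of size 3.
Enumerate by choosing 3 elements from A at a time:
{11, 19, 28}, {11, 19, 30}, {11, 28, 30}, {19, 28, 30}

3-element subsets (4 total): {11, 19, 28}, {11, 19, 30}, {11, 28, 30}, {19, 28, 30}


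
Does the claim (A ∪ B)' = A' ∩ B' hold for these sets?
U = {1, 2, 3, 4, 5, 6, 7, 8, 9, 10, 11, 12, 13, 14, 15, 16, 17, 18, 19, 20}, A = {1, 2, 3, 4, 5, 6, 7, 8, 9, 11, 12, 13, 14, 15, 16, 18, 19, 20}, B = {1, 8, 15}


LHS: A ∪ B = {1, 2, 3, 4, 5, 6, 7, 8, 9, 11, 12, 13, 14, 15, 16, 18, 19, 20}
(A ∪ B)' = U \ (A ∪ B) = {10, 17}
A' = {10, 17}, B' = {2, 3, 4, 5, 6, 7, 9, 10, 11, 12, 13, 14, 16, 17, 18, 19, 20}
Claimed RHS: A' ∩ B' = {10, 17}
Identity is VALID: LHS = RHS = {10, 17} ✓

Identity is valid. (A ∪ B)' = A' ∩ B' = {10, 17}


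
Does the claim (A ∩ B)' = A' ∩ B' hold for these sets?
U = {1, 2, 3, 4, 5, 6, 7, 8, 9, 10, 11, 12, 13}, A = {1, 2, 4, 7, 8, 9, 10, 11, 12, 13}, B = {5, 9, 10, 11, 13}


LHS: A ∩ B = {9, 10, 11, 13}
(A ∩ B)' = U \ (A ∩ B) = {1, 2, 3, 4, 5, 6, 7, 8, 12}
A' = {3, 5, 6}, B' = {1, 2, 3, 4, 6, 7, 8, 12}
Claimed RHS: A' ∩ B' = {3, 6}
Identity is INVALID: LHS = {1, 2, 3, 4, 5, 6, 7, 8, 12} but the RHS claimed here equals {3, 6}. The correct form is (A ∩ B)' = A' ∪ B'.

Identity is invalid: (A ∩ B)' = {1, 2, 3, 4, 5, 6, 7, 8, 12} but A' ∩ B' = {3, 6}. The correct De Morgan law is (A ∩ B)' = A' ∪ B'.


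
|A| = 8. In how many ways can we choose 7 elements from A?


C(n,k) = n! / (k!(n-k)!)
C(8,7) = 8! / (7!1!)
= 8

C(8,7) = 8


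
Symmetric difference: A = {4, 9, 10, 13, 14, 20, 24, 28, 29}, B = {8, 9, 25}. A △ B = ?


A △ B = (A \ B) ∪ (B \ A) = elements in exactly one of A or B
A \ B = {4, 10, 13, 14, 20, 24, 28, 29}
B \ A = {8, 25}
A △ B = {4, 8, 10, 13, 14, 20, 24, 25, 28, 29}

A △ B = {4, 8, 10, 13, 14, 20, 24, 25, 28, 29}


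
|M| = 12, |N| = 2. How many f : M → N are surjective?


n = |M| = 12, k = |N| = 2. Surjections via inclusion-exclusion:
S(n,k) = Σ(-1)^i × C(k,i) × (k-i)^n, i=0 to k
i=0: (-1)^0×C(2,0)×2^12 = 4096
i=1: (-1)^1×C(2,1)×1^12 = -2
i=2: (-1)^2×C(2,2)×0^12 = 0
Total = 4094

Number of surjections = 4094


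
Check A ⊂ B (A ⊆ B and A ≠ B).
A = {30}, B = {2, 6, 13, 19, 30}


A ⊂ B requires: A ⊆ B AND A ≠ B.
A ⊆ B? Yes
A = B? No
A ⊂ B: Yes (A is a proper subset of B)

Yes, A ⊂ B


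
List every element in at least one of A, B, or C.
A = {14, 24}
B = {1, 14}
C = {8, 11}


A ∪ B = {1, 14, 24}
(A ∪ B) ∪ C = {1, 8, 11, 14, 24}

A ∪ B ∪ C = {1, 8, 11, 14, 24}


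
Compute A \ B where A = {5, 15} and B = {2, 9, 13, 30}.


A \ B = elements in A but not in B
A = {5, 15}
B = {2, 9, 13, 30}
Remove from A any elements in B
A \ B = {5, 15}

A \ B = {5, 15}


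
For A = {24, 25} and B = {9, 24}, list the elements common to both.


A ∩ B = elements in both A and B
A = {24, 25}
B = {9, 24}
A ∩ B = {24}

A ∩ B = {24}


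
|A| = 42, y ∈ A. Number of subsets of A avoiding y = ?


Subsets of A avoiding y are subsets of A \ {y}, which has 41 elements.
Count = 2^(n-1) = 2^41
= 2199023255552

Number of subsets avoiding y = 2199023255552


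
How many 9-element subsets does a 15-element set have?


C(n,k) = n! / (k!(n-k)!)
C(15,9) = 15! / (9!6!)
= 5005

C(15,9) = 5005


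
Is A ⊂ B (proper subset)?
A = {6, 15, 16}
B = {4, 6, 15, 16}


A ⊂ B requires: A ⊆ B AND A ≠ B.
A ⊆ B? Yes
A = B? No
A ⊂ B: Yes (A is a proper subset of B)

Yes, A ⊂ B


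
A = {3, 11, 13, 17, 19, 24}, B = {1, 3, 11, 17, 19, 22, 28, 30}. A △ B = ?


A △ B = (A \ B) ∪ (B \ A) = elements in exactly one of A or B
A \ B = {13, 24}
B \ A = {1, 22, 28, 30}
A △ B = {1, 13, 22, 24, 28, 30}

A △ B = {1, 13, 22, 24, 28, 30}


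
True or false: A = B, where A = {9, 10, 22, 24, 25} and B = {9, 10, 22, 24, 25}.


Two sets are equal iff they have exactly the same elements.
A = {9, 10, 22, 24, 25}
B = {9, 10, 22, 24, 25}
Same elements → A = B

Yes, A = B


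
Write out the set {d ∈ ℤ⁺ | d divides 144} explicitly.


Checking each candidate:
Condition: positive divisors of 144
Result = {1, 2, 3, 4, 6, 8, 9, 12, 16, 18, 24, 36, 48, 72, 144}

{1, 2, 3, 4, 6, 8, 9, 12, 16, 18, 24, 36, 48, 72, 144}


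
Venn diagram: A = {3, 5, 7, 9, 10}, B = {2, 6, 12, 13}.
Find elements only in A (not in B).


A = {3, 5, 7, 9, 10}
B = {2, 6, 12, 13}
Region: only in A (not in B)
Elements: {3, 5, 7, 9, 10}

Elements only in A (not in B): {3, 5, 7, 9, 10}


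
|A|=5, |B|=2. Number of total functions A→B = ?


Each of |A| = 5 inputs maps to any of |B| = 2 outputs.
# functions = |B|^|A| = 2^5
= 32

Number of functions = 32


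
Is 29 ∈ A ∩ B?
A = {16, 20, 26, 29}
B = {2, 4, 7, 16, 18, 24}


A = {16, 20, 26, 29}, B = {2, 4, 7, 16, 18, 24}
A ∩ B = elements in both A and B
A ∩ B = {16}
Checking if 29 ∈ A ∩ B
29 is not in A ∩ B → False

29 ∉ A ∩ B


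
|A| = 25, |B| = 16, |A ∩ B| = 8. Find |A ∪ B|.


|A ∪ B| = |A| + |B| - |A ∩ B|
= 25 + 16 - 8
= 33

|A ∪ B| = 33


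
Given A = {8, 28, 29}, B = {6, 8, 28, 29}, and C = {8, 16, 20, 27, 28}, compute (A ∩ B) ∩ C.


A ∩ B = {8, 28, 29}
(A ∩ B) ∩ C = {8, 28}

A ∩ B ∩ C = {8, 28}


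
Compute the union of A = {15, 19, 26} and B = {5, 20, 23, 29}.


A ∪ B = all elements in A or B (or both)
A = {15, 19, 26}
B = {5, 20, 23, 29}
A ∪ B = {5, 15, 19, 20, 23, 26, 29}

A ∪ B = {5, 15, 19, 20, 23, 26, 29}


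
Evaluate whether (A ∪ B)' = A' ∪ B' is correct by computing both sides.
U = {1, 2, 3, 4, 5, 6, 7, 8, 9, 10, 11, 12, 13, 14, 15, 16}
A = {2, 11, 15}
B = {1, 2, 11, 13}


LHS: A ∪ B = {1, 2, 11, 13, 15}
(A ∪ B)' = U \ (A ∪ B) = {3, 4, 5, 6, 7, 8, 9, 10, 12, 14, 16}
A' = {1, 3, 4, 5, 6, 7, 8, 9, 10, 12, 13, 14, 16}, B' = {3, 4, 5, 6, 7, 8, 9, 10, 12, 14, 15, 16}
Claimed RHS: A' ∪ B' = {1, 3, 4, 5, 6, 7, 8, 9, 10, 12, 13, 14, 15, 16}
Identity is INVALID: LHS = {3, 4, 5, 6, 7, 8, 9, 10, 12, 14, 16} but the RHS claimed here equals {1, 3, 4, 5, 6, 7, 8, 9, 10, 12, 13, 14, 15, 16}. The correct form is (A ∪ B)' = A' ∩ B'.

Identity is invalid: (A ∪ B)' = {3, 4, 5, 6, 7, 8, 9, 10, 12, 14, 16} but A' ∪ B' = {1, 3, 4, 5, 6, 7, 8, 9, 10, 12, 13, 14, 15, 16}. The correct De Morgan law is (A ∪ B)' = A' ∩ B'.


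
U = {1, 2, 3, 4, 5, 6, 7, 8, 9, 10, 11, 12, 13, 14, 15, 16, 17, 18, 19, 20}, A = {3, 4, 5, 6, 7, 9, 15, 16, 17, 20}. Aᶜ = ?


Aᶜ = U \ A = elements in U but not in A
U = {1, 2, 3, 4, 5, 6, 7, 8, 9, 10, 11, 12, 13, 14, 15, 16, 17, 18, 19, 20}
A = {3, 4, 5, 6, 7, 9, 15, 16, 17, 20}
Aᶜ = {1, 2, 8, 10, 11, 12, 13, 14, 18, 19}

Aᶜ = {1, 2, 8, 10, 11, 12, 13, 14, 18, 19}


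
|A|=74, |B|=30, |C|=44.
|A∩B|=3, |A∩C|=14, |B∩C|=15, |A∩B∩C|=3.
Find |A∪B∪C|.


|A∪B∪C| = |A|+|B|+|C| - |A∩B|-|A∩C|-|B∩C| + |A∩B∩C|
= 74+30+44 - 3-14-15 + 3
= 148 - 32 + 3
= 119

|A ∪ B ∪ C| = 119


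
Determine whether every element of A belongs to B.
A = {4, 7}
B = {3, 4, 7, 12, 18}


A ⊆ B means every element of A is in B.
All elements of A are in B.
So A ⊆ B.

Yes, A ⊆ B


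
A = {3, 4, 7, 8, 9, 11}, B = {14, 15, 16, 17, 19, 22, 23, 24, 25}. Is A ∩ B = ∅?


Disjoint means A ∩ B = ∅.
A ∩ B = ∅
A ∩ B = ∅, so A and B are disjoint.

Yes, A and B are disjoint


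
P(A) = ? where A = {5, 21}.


|A| = 2, so |P(A)| = 2^2 = 4
Enumerate subsets by cardinality (0 to 2):
∅, {5}, {21}, {5, 21}

P(A) has 4 subsets: ∅, {5}, {21}, {5, 21}


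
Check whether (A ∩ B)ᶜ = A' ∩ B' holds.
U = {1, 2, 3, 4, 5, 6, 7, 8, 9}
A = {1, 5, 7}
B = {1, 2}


LHS: A ∩ B = {1}
(A ∩ B)' = U \ (A ∩ B) = {2, 3, 4, 5, 6, 7, 8, 9}
A' = {2, 3, 4, 6, 8, 9}, B' = {3, 4, 5, 6, 7, 8, 9}
Claimed RHS: A' ∩ B' = {3, 4, 6, 8, 9}
Identity is INVALID: LHS = {2, 3, 4, 5, 6, 7, 8, 9} but the RHS claimed here equals {3, 4, 6, 8, 9}. The correct form is (A ∩ B)' = A' ∪ B'.

Identity is invalid: (A ∩ B)' = {2, 3, 4, 5, 6, 7, 8, 9} but A' ∩ B' = {3, 4, 6, 8, 9}. The correct De Morgan law is (A ∩ B)' = A' ∪ B'.


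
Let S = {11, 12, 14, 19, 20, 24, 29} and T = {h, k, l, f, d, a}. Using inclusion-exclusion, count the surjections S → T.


n = |S| = 7, k = |T| = 6. Surjections via inclusion-exclusion:
S(n,k) = Σ(-1)^i × C(k,i) × (k-i)^n, i=0 to k
i=0: (-1)^0×C(6,0)×6^7 = 279936
i=1: (-1)^1×C(6,1)×5^7 = -468750
i=2: (-1)^2×C(6,2)×4^7 = 245760
i=3: (-1)^3×C(6,3)×3^7 = -43740
i=4: (-1)^4×C(6,4)×2^7 = 1920
i=5: (-1)^5×C(6,5)×1^7 = -6
i=6: (-1)^6×C(6,6)×0^7 = 0
Total = 15120

Number of surjections = 15120


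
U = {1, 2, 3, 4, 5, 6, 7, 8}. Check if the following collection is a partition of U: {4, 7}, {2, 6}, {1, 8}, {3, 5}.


A partition requires: (1) non-empty parts, (2) pairwise disjoint, (3) union = U
Parts: {4, 7}, {2, 6}, {1, 8}, {3, 5}
Union of parts: {1, 2, 3, 4, 5, 6, 7, 8}
U = {1, 2, 3, 4, 5, 6, 7, 8}
All non-empty? True
Pairwise disjoint? True
Covers U? True

Yes, valid partition


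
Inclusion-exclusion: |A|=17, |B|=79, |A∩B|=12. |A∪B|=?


|A ∪ B| = |A| + |B| - |A ∩ B|
= 17 + 79 - 12
= 84

|A ∪ B| = 84


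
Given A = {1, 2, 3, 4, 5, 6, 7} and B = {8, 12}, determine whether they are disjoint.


Disjoint means A ∩ B = ∅.
A ∩ B = ∅
A ∩ B = ∅, so A and B are disjoint.

Yes, A and B are disjoint


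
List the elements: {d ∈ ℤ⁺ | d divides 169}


Checking each candidate:
Condition: positive divisors of 169
Result = {1, 13, 169}

{1, 13, 169}


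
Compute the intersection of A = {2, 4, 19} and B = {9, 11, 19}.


A ∩ B = elements in both A and B
A = {2, 4, 19}
B = {9, 11, 19}
A ∩ B = {19}

A ∩ B = {19}


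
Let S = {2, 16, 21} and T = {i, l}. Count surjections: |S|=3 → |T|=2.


n = |S| = 3, k = |T| = 2. Surjections via inclusion-exclusion:
S(n,k) = Σ(-1)^i × C(k,i) × (k-i)^n, i=0 to k
i=0: (-1)^0×C(2,0)×2^3 = 8
i=1: (-1)^1×C(2,1)×1^3 = -2
i=2: (-1)^2×C(2,2)×0^3 = 0
Total = 6

Number of surjections = 6


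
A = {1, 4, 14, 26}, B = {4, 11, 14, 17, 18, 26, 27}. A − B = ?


A \ B = elements in A but not in B
A = {1, 4, 14, 26}
B = {4, 11, 14, 17, 18, 26, 27}
Remove from A any elements in B
A \ B = {1}

A \ B = {1}


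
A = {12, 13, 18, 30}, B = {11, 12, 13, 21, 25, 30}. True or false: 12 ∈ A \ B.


A = {12, 13, 18, 30}, B = {11, 12, 13, 21, 25, 30}
A \ B = elements in A but not in B
A \ B = {18}
Checking if 12 ∈ A \ B
12 is not in A \ B → False

12 ∉ A \ B


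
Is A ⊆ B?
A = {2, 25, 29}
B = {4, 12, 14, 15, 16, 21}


A ⊆ B means every element of A is in B.
Elements in A not in B: {2, 25, 29}
So A ⊄ B.

No, A ⊄ B


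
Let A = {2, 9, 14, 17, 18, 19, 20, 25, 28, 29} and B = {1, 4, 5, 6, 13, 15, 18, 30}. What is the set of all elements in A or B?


A ∪ B = all elements in A or B (or both)
A = {2, 9, 14, 17, 18, 19, 20, 25, 28, 29}
B = {1, 4, 5, 6, 13, 15, 18, 30}
A ∪ B = {1, 2, 4, 5, 6, 9, 13, 14, 15, 17, 18, 19, 20, 25, 28, 29, 30}

A ∪ B = {1, 2, 4, 5, 6, 9, 13, 14, 15, 17, 18, 19, 20, 25, 28, 29, 30}


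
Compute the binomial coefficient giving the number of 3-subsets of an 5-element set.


C(n,k) = n! / (k!(n-k)!)
C(5,3) = 5! / (3!2!)
= 10

C(5,3) = 10


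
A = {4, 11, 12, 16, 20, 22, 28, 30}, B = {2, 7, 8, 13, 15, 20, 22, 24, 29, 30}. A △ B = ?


A △ B = (A \ B) ∪ (B \ A) = elements in exactly one of A or B
A \ B = {4, 11, 12, 16, 28}
B \ A = {2, 7, 8, 13, 15, 24, 29}
A △ B = {2, 4, 7, 8, 11, 12, 13, 15, 16, 24, 28, 29}

A △ B = {2, 4, 7, 8, 11, 12, 13, 15, 16, 24, 28, 29}


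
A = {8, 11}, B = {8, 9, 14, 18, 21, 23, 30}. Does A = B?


Two sets are equal iff they have exactly the same elements.
A = {8, 11}
B = {8, 9, 14, 18, 21, 23, 30}
Differences: {9, 11, 14, 18, 21, 23, 30}
A ≠ B

No, A ≠ B


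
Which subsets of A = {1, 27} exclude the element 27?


A subset of A that omits 27 is a subset of A \ {27}, so there are 2^(n-1) = 2^1 = 2 of them.
Subsets excluding 27: ∅, {1}

Subsets excluding 27 (2 total): ∅, {1}


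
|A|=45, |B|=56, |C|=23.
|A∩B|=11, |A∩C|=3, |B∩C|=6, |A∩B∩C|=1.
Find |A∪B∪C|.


|A∪B∪C| = |A|+|B|+|C| - |A∩B|-|A∩C|-|B∩C| + |A∩B∩C|
= 45+56+23 - 11-3-6 + 1
= 124 - 20 + 1
= 105

|A ∪ B ∪ C| = 105


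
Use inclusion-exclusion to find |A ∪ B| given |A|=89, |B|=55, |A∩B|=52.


|A ∪ B| = |A| + |B| - |A ∩ B|
= 89 + 55 - 52
= 92

|A ∪ B| = 92


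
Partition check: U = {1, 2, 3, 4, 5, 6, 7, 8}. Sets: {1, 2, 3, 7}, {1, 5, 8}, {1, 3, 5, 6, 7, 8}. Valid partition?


A partition requires: (1) non-empty parts, (2) pairwise disjoint, (3) union = U
Parts: {1, 2, 3, 7}, {1, 5, 8}, {1, 3, 5, 6, 7, 8}
Union of parts: {1, 2, 3, 5, 6, 7, 8}
U = {1, 2, 3, 4, 5, 6, 7, 8}
All non-empty? True
Pairwise disjoint? False
Covers U? False

No, not a valid partition


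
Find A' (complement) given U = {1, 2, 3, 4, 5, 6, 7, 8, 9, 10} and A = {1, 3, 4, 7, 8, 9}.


Aᶜ = U \ A = elements in U but not in A
U = {1, 2, 3, 4, 5, 6, 7, 8, 9, 10}
A = {1, 3, 4, 7, 8, 9}
Aᶜ = {2, 5, 6, 10}

Aᶜ = {2, 5, 6, 10}


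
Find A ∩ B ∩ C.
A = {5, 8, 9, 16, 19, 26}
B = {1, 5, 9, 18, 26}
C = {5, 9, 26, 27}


A ∩ B = {5, 9, 26}
(A ∩ B) ∩ C = {5, 9, 26}

A ∩ B ∩ C = {5, 9, 26}


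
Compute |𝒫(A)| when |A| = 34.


Number of subsets = 2^n
= 2^34
= 17179869184

|P(A)| = 17179869184


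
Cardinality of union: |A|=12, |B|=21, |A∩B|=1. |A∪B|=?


|A ∪ B| = |A| + |B| - |A ∩ B|
= 12 + 21 - 1
= 32

|A ∪ B| = 32


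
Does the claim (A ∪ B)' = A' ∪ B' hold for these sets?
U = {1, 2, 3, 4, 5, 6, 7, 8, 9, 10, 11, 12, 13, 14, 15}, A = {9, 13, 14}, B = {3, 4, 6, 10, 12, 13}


LHS: A ∪ B = {3, 4, 6, 9, 10, 12, 13, 14}
(A ∪ B)' = U \ (A ∪ B) = {1, 2, 5, 7, 8, 11, 15}
A' = {1, 2, 3, 4, 5, 6, 7, 8, 10, 11, 12, 15}, B' = {1, 2, 5, 7, 8, 9, 11, 14, 15}
Claimed RHS: A' ∪ B' = {1, 2, 3, 4, 5, 6, 7, 8, 9, 10, 11, 12, 14, 15}
Identity is INVALID: LHS = {1, 2, 5, 7, 8, 11, 15} but the RHS claimed here equals {1, 2, 3, 4, 5, 6, 7, 8, 9, 10, 11, 12, 14, 15}. The correct form is (A ∪ B)' = A' ∩ B'.

Identity is invalid: (A ∪ B)' = {1, 2, 5, 7, 8, 11, 15} but A' ∪ B' = {1, 2, 3, 4, 5, 6, 7, 8, 9, 10, 11, 12, 14, 15}. The correct De Morgan law is (A ∪ B)' = A' ∩ B'.


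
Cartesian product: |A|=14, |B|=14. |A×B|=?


|A × B| = |A| × |B|
= 14 × 14
= 196

|A × B| = 196


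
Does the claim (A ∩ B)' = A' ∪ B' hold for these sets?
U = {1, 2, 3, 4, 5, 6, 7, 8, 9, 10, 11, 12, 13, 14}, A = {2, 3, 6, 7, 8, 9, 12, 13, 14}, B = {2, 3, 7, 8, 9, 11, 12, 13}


LHS: A ∩ B = {2, 3, 7, 8, 9, 12, 13}
(A ∩ B)' = U \ (A ∩ B) = {1, 4, 5, 6, 10, 11, 14}
A' = {1, 4, 5, 10, 11}, B' = {1, 4, 5, 6, 10, 14}
Claimed RHS: A' ∪ B' = {1, 4, 5, 6, 10, 11, 14}
Identity is VALID: LHS = RHS = {1, 4, 5, 6, 10, 11, 14} ✓

Identity is valid. (A ∩ B)' = A' ∪ B' = {1, 4, 5, 6, 10, 11, 14}


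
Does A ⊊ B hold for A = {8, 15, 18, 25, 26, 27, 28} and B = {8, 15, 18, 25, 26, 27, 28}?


A ⊂ B requires: A ⊆ B AND A ≠ B.
A ⊆ B? Yes
A = B? Yes
A = B, so A is not a PROPER subset.

No, A is not a proper subset of B


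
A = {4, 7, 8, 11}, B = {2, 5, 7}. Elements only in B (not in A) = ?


A = {4, 7, 8, 11}
B = {2, 5, 7}
Region: only in B (not in A)
Elements: {2, 5}

Elements only in B (not in A): {2, 5}


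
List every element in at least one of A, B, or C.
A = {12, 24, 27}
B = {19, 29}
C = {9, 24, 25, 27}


A ∪ B = {12, 19, 24, 27, 29}
(A ∪ B) ∪ C = {9, 12, 19, 24, 25, 27, 29}

A ∪ B ∪ C = {9, 12, 19, 24, 25, 27, 29}


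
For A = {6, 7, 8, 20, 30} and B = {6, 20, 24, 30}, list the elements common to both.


A ∩ B = elements in both A and B
A = {6, 7, 8, 20, 30}
B = {6, 20, 24, 30}
A ∩ B = {6, 20, 30}

A ∩ B = {6, 20, 30}


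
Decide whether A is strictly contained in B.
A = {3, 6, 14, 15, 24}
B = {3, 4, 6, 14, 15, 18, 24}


A ⊂ B requires: A ⊆ B AND A ≠ B.
A ⊆ B? Yes
A = B? No
A ⊂ B: Yes (A is a proper subset of B)

Yes, A ⊂ B


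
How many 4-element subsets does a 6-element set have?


C(n,k) = n! / (k!(n-k)!)
C(6,4) = 6! / (4!2!)
= 15

C(6,4) = 15


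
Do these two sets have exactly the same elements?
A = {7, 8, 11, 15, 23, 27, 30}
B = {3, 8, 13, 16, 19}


Two sets are equal iff they have exactly the same elements.
A = {7, 8, 11, 15, 23, 27, 30}
B = {3, 8, 13, 16, 19}
Differences: {3, 7, 11, 13, 15, 16, 19, 23, 27, 30}
A ≠ B

No, A ≠ B


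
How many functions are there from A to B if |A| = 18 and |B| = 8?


Each of |A| = 18 inputs maps to any of |B| = 8 outputs.
# functions = |B|^|A| = 8^18
= 18014398509481984

Number of functions = 18014398509481984


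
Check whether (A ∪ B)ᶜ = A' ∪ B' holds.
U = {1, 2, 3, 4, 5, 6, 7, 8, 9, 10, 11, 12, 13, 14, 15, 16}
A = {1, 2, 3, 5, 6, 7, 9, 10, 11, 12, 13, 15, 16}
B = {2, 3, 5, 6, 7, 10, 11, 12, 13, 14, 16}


LHS: A ∪ B = {1, 2, 3, 5, 6, 7, 9, 10, 11, 12, 13, 14, 15, 16}
(A ∪ B)' = U \ (A ∪ B) = {4, 8}
A' = {4, 8, 14}, B' = {1, 4, 8, 9, 15}
Claimed RHS: A' ∪ B' = {1, 4, 8, 9, 14, 15}
Identity is INVALID: LHS = {4, 8} but the RHS claimed here equals {1, 4, 8, 9, 14, 15}. The correct form is (A ∪ B)' = A' ∩ B'.

Identity is invalid: (A ∪ B)' = {4, 8} but A' ∪ B' = {1, 4, 8, 9, 14, 15}. The correct De Morgan law is (A ∪ B)' = A' ∩ B'.


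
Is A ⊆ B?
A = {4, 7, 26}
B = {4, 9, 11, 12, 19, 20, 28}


A ⊆ B means every element of A is in B.
Elements in A not in B: {7, 26}
So A ⊄ B.

No, A ⊄ B


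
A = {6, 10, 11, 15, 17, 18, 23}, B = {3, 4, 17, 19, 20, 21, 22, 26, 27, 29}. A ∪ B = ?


A ∪ B = all elements in A or B (or both)
A = {6, 10, 11, 15, 17, 18, 23}
B = {3, 4, 17, 19, 20, 21, 22, 26, 27, 29}
A ∪ B = {3, 4, 6, 10, 11, 15, 17, 18, 19, 20, 21, 22, 23, 26, 27, 29}

A ∪ B = {3, 4, 6, 10, 11, 15, 17, 18, 19, 20, 21, 22, 23, 26, 27, 29}


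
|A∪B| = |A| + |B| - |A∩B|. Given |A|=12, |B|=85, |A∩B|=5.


|A ∪ B| = |A| + |B| - |A ∩ B|
= 12 + 85 - 5
= 92

|A ∪ B| = 92


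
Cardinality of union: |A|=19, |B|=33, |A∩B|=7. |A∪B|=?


|A ∪ B| = |A| + |B| - |A ∩ B|
= 19 + 33 - 7
= 45

|A ∪ B| = 45
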